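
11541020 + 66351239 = 77892259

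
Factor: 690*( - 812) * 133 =  -  74517240 = - 2^3 * 3^1*5^1*7^2 * 19^1*23^1*29^1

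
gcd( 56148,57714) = 6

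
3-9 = - 6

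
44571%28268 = 16303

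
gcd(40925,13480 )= 5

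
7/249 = 7/249 = 0.03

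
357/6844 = 357/6844 =0.05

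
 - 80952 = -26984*3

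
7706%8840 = 7706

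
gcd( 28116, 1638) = 18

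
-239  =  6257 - 6496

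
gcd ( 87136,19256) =8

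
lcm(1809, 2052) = 137484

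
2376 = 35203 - 32827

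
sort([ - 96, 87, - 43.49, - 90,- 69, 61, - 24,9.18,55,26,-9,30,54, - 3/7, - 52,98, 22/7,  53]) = [-96, - 90, - 69, - 52, - 43.49, - 24,-9, - 3/7,22/7,  9.18,26,30,53, 54,  55,  61 , 87,  98]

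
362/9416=181/4708  =  0.04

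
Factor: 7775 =5^2*311^1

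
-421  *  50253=  -  21156513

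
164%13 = 8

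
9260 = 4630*2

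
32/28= 1 + 1/7  =  1.14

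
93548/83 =1127+7/83=1127.08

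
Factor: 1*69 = 3^1*23^1=69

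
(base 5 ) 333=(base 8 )135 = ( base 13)72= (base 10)93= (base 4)1131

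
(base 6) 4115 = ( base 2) 1110001111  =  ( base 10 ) 911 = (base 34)QR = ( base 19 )29I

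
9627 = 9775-148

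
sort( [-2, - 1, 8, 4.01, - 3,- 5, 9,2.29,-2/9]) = [-5, - 3, - 2, - 1 ,- 2/9, 2.29,4.01,8 , 9 ]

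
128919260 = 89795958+39123302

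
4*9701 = 38804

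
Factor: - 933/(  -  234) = 2^( -1)*3^( - 1)*13^( - 1)*311^1 = 311/78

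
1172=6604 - 5432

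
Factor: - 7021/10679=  - 7^1*17^1* 181^( - 1 ) = - 119/181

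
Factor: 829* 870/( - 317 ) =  - 2^1*3^1 * 5^1*29^1*317^( - 1)*829^1 = - 721230/317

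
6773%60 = 53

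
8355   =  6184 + 2171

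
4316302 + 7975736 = 12292038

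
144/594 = 8/33 = 0.24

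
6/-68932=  - 3/34466=- 0.00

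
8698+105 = 8803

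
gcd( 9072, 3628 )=4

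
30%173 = 30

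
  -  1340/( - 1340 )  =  1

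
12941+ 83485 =96426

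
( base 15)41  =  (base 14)45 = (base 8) 75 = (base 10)61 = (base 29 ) 23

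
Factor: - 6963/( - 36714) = 11/58 = 2^( - 1)*11^1*29^( - 1 )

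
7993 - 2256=5737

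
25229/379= 66 + 215/379  =  66.57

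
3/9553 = 3/9553 =0.00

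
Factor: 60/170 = 2^1*3^1*17^( - 1)  =  6/17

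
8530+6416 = 14946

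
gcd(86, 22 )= 2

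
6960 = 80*87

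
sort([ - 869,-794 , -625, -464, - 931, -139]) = [-931, - 869, - 794, -625, - 464, -139]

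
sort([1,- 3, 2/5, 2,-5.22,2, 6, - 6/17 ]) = [ - 5.22, - 3, - 6/17, 2/5, 1,2 , 2, 6]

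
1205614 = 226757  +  978857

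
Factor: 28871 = 28871^1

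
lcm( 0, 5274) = 0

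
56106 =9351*6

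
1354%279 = 238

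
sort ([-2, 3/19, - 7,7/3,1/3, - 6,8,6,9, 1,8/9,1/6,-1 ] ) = [ - 7, - 6, - 2,  -  1,3/19,1/6,1/3, 8/9,1, 7/3, 6,8, 9] 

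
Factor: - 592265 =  - 5^1*118453^1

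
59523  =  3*19841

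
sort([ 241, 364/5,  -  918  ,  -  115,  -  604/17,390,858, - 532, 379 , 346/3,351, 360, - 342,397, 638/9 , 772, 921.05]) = [  -  918 , - 532,- 342, -115,-604/17, 638/9,  364/5, 346/3,241, 351, 360 , 379,390, 397,772,858, 921.05]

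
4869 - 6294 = - 1425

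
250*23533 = 5883250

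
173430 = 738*235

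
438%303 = 135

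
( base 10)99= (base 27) 3I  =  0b1100011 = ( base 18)59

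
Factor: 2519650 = 2^1*5^2*7^1*23^1*313^1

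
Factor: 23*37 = 23^1*37^1= 851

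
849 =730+119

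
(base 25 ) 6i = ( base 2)10101000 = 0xa8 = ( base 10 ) 168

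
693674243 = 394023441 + 299650802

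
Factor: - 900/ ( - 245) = 2^2*3^2*5^1*7^(- 2)  =  180/49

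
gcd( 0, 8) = 8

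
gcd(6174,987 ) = 21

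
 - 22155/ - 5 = 4431 + 0/1  =  4431.00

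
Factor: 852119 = 103^1*8273^1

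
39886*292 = 11646712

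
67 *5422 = 363274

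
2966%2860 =106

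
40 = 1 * 40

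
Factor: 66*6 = 396= 2^2*3^2*11^1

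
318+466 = 784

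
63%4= 3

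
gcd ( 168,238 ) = 14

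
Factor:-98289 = -3^2*67^1 * 163^1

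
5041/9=560 + 1/9=560.11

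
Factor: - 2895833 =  - 2895833^1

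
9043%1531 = 1388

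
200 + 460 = 660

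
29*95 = 2755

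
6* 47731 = 286386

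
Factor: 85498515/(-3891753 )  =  -9499835/432417 = -3^(-1)*5^1*61^1 * 31147^1*144139^( - 1)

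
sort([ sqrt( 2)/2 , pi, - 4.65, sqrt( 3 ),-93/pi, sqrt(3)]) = [ -93/pi,-4.65, sqrt( 2)/2, sqrt(3), sqrt(3) , pi ]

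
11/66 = 1/6=0.17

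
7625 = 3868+3757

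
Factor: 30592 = 2^7*239^1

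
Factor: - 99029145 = -3^1  *  5^1*23^1*41^1 * 7001^1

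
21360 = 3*7120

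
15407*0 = 0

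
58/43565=58/43565 = 0.00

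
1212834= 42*28877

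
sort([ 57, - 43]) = [ - 43,57 ]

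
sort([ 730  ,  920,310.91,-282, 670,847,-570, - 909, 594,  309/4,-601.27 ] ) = [-909,-601.27,- 570, - 282,309/4,310.91,  594 , 670 , 730 , 847,920 ]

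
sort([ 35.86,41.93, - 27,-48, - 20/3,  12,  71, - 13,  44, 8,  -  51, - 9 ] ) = [  -  51,- 48 , - 27 ,  -  13 , - 9, - 20/3,8,12, 35.86 , 41.93, 44, 71] 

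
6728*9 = 60552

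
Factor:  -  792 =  - 2^3*3^2*11^1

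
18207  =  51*357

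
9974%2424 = 278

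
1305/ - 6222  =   - 1 + 1639/2074 =- 0.21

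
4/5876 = 1/1469 = 0.00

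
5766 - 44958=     -  39192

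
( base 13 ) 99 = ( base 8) 176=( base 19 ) 6C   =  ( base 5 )1001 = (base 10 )126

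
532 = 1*532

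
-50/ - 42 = 25/21 = 1.19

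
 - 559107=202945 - 762052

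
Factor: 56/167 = 2^3*7^1*167^( - 1)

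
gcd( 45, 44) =1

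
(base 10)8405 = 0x20D5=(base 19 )1457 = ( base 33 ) 7nn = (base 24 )EE5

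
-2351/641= - 2351/641 = -3.67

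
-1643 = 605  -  2248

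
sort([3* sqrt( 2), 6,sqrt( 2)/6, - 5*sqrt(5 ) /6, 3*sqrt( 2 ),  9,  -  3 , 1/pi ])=[-3,  -  5*sqrt( 5 ) /6, sqrt( 2 ) /6 , 1/pi,  3*sqrt(2 ),  3*sqrt( 2),6,9 ] 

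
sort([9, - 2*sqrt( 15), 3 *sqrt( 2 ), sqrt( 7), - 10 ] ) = [ - 10,  -  2*sqrt( 15),  sqrt( 7), 3*sqrt( 2),9]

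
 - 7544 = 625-8169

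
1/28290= 1/28290  =  0.00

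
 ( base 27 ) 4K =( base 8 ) 200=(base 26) 4o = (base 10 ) 128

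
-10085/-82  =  122 + 81/82 = 122.99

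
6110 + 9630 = 15740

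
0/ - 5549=0/1 = - 0.00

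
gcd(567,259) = 7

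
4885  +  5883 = 10768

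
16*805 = 12880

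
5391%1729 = 204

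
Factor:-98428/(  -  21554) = 2^1* 11^1*13^( - 1)*829^ ( - 1)*2237^1 = 49214/10777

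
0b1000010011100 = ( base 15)13d7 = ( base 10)4252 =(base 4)1002130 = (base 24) 794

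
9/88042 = 9/88042  =  0.00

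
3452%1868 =1584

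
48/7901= 48/7901 = 0.01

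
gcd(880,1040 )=80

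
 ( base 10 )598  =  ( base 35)H3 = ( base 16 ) 256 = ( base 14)30a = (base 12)41a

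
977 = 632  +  345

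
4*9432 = 37728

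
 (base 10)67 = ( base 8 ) 103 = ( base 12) 57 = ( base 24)2j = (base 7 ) 124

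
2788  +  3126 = 5914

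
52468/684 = 76 + 121/171 = 76.71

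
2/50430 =1/25215 = 0.00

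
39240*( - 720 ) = - 28252800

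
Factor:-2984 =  - 2^3 * 373^1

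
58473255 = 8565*6827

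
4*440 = 1760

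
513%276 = 237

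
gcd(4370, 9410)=10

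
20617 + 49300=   69917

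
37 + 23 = 60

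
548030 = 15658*35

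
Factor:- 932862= - 2^1*3^1*7^2*19^1*167^1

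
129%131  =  129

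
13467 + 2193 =15660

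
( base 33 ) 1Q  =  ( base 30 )1t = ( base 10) 59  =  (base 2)111011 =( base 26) 27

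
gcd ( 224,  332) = 4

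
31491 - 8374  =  23117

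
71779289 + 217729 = 71997018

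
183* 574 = 105042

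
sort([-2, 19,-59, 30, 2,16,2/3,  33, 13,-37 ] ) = [ - 59 , - 37, - 2, 2/3, 2, 13, 16,19,30,33]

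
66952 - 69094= - 2142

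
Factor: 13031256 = 2^3*3^1*7^3*1583^1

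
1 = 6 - 5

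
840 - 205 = 635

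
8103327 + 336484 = 8439811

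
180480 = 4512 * 40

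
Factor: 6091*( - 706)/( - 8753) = 4300246/8753 = 2^1*353^1*6091^1*8753^(- 1) 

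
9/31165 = 9/31165 =0.00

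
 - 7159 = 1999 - 9158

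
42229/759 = 3839/69=   55.64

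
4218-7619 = - 3401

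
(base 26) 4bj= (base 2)101111000001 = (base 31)342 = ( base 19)867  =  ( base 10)3009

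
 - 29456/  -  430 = 68+108/215  =  68.50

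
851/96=8 + 83/96 = 8.86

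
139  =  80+59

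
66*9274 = 612084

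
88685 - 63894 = 24791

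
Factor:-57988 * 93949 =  - 2^2  *7^1*19^1*109^1*93949^1 = -5447914612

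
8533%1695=58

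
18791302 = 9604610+9186692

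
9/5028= 3/1676 = 0.00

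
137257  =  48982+88275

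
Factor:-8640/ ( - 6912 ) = 2^(-2)*5^1 = 5/4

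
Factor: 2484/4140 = 3^1*5^ ( - 1) = 3/5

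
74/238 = 37/119  =  0.31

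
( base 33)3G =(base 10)115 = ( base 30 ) 3P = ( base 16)73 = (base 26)4b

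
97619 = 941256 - 843637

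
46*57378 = 2639388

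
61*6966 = 424926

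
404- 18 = 386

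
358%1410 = 358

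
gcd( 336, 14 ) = 14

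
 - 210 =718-928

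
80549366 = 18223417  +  62325949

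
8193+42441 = 50634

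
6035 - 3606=2429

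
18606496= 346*53776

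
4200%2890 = 1310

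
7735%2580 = 2575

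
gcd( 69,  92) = 23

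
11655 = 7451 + 4204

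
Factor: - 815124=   -  2^2 *3^1*67927^1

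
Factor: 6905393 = 11^1* 29^1*21647^1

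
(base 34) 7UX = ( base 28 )BIH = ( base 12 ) 5361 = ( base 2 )10001110111001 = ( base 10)9145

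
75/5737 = 75/5737 =0.01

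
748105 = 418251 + 329854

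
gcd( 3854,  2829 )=41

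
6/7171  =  6/7171=0.00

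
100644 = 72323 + 28321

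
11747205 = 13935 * 843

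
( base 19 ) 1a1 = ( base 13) 336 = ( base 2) 1000101000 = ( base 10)552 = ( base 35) fr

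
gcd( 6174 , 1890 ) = 126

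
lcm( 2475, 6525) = 71775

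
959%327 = 305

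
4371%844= 151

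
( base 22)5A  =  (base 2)1111000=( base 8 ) 170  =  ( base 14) 88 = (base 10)120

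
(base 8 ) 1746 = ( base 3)1100222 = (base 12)6b2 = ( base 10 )998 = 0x3e6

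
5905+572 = 6477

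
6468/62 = 104  +  10/31= 104.32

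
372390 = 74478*5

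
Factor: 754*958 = 722332 = 2^2*13^1*29^1*479^1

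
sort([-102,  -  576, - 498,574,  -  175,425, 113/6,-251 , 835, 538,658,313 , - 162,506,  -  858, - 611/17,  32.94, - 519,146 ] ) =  [-858, - 576,-519 ,-498,  -  251, - 175, - 162, - 102, - 611/17, 113/6,32.94, 146,313,425,506,538,574,  658, 835]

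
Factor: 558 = 2^1*3^2*31^1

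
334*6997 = 2336998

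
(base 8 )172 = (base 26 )4I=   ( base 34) 3K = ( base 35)3h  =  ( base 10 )122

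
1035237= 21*49297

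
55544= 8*6943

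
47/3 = 47/3 = 15.67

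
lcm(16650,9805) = 882450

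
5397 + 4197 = 9594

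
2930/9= 325+5/9=325.56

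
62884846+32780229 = 95665075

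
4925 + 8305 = 13230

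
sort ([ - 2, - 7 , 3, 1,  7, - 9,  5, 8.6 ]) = [-9,  -  7,-2, 1,3, 5,  7,8.6 ]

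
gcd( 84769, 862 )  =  1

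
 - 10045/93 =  - 109 + 92/93 = - 108.01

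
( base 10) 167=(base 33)52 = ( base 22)7d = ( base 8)247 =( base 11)142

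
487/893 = 487/893 = 0.55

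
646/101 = 6 + 40/101 = 6.40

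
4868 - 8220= - 3352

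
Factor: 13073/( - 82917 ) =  - 3^(-3 )*17^1*  37^( - 1)*83^ ( -1)*769^1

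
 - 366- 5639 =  - 6005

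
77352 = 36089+41263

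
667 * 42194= 28143398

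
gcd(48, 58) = 2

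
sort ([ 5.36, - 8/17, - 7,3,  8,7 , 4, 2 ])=[  -  7, - 8/17,2, 3, 4,5.36, 7, 8 ]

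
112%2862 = 112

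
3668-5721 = -2053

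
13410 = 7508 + 5902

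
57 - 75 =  - 18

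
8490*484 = 4109160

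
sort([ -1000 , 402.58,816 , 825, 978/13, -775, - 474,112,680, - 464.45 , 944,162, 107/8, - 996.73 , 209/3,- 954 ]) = [-1000, - 996.73, - 954, - 775, - 474, - 464.45,107/8,209/3, 978/13 , 112,162, 402.58,  680, 816, 825,944] 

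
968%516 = 452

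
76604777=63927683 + 12677094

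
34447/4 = 8611+3/4 = 8611.75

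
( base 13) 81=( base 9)126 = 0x69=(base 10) 105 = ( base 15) 70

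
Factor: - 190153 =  - 29^1 * 79^1*83^1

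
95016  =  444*214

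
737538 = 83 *8886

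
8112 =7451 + 661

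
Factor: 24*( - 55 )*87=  - 114840  =  - 2^3*3^2*5^1*11^1*29^1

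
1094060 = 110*9946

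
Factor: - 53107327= - 7^2 * 13^1*263^1*317^1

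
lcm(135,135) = 135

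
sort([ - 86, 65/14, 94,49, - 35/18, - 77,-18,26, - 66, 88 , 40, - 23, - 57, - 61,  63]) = [ - 86, - 77, - 66, - 61, - 57,  -  23, - 18, - 35/18, 65/14, 26,40,49, 63,88, 94] 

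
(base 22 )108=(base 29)gs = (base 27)i6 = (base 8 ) 754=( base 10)492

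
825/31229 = 75/2839 = 0.03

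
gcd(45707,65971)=1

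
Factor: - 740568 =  - 2^3 * 3^1*59^1 * 523^1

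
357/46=7 + 35/46=7.76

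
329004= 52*6327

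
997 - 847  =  150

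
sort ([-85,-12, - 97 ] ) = [  -  97, - 85, - 12]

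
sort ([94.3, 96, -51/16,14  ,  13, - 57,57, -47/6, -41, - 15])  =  [ - 57,-41,- 15,  -  47/6, - 51/16, 13,14, 57 , 94.3, 96 ] 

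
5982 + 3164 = 9146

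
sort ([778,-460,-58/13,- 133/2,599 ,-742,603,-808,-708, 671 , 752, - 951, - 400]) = [-951,-808, - 742, - 708, - 460, - 400,-133/2, - 58/13, 599,603, 671, 752, 778]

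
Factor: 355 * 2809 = 5^1 * 53^2 * 71^1 = 997195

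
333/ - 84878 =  - 9/2294 = - 0.00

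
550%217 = 116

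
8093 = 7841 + 252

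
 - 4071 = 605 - 4676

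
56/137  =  56/137=0.41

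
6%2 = 0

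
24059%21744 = 2315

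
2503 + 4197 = 6700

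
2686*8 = 21488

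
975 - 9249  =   - 8274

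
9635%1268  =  759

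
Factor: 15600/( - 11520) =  - 2^ ( - 4)*3^(-1)*5^1*13^1 = - 65/48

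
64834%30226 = 4382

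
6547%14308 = 6547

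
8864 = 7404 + 1460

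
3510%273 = 234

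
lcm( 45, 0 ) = 0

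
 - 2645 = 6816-9461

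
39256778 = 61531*638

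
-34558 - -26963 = -7595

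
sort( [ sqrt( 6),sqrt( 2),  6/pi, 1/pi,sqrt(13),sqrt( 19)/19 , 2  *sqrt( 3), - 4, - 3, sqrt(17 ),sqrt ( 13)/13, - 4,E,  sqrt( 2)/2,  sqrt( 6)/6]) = [  -  4,- 4 , - 3,sqrt( 19)/19, sqrt( 13 )/13, 1/pi, sqrt( 6) /6,sqrt(2)/2, sqrt (2 ),6/pi,sqrt( 6 ),E,2*sqrt( 3), sqrt( 13),sqrt( 17)]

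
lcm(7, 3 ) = 21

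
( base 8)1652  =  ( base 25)1cd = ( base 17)343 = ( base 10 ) 938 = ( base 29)13A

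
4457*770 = 3431890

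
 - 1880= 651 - 2531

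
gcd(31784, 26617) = 1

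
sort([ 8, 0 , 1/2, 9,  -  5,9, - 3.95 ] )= [-5, - 3.95, 0,  1/2, 8, 9, 9]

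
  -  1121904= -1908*588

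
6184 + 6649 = 12833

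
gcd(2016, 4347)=63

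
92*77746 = 7152632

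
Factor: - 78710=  - 2^1*5^1*17^1*463^1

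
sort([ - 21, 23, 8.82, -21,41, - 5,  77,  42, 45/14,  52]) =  [ - 21, - 21,-5,45/14,  8.82,23,41,42,52,77] 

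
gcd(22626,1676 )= 838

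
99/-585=-11/65 = - 0.17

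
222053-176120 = 45933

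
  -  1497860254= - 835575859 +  - 662284395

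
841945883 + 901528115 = 1743473998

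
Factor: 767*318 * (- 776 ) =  - 189271056=- 2^4*3^1*13^1*53^1*59^1*97^1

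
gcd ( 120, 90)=30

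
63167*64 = 4042688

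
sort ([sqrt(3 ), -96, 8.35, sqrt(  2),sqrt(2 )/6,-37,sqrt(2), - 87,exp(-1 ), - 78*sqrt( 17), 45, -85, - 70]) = [ - 78*sqrt( 17), - 96, - 87, - 85,-70, - 37, sqrt( 2 )/6, exp( - 1),sqrt( 2),sqrt(2),sqrt (3), 8.35, 45]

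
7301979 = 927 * 7877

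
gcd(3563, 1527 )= 509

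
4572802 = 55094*83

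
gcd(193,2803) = 1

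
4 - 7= - 3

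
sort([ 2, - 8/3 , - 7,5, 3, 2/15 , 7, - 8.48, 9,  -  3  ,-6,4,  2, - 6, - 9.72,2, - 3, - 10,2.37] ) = [ - 10,- 9.72, - 8.48,-7,  -  6, -6, - 3,- 3, - 8/3, 2/15,2 , 2,2,2.37,3,4,5,7 , 9 ] 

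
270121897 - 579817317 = - 309695420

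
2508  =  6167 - 3659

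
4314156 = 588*7337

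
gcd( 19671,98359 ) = 1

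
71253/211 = 71253/211 =337.69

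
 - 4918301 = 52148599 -57066900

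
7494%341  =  333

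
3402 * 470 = 1598940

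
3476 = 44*79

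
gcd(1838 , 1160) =2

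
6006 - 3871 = 2135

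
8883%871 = 173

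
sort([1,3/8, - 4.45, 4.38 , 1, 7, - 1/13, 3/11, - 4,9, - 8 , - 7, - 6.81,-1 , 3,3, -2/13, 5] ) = [ - 8,  -  7, - 6.81, - 4.45,-4,- 1, - 2/13, - 1/13, 3/11,  3/8,1,1,3,3, 4.38, 5,7,9 ]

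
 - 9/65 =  - 9/65 = -0.14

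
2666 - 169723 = -167057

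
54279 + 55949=110228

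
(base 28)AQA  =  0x2182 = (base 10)8578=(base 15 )281d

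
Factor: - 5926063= - 11^1 * 13^1 * 29^1*1429^1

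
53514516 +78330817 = 131845333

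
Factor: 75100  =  2^2 * 5^2*751^1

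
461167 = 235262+225905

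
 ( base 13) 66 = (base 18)4c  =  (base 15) 59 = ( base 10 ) 84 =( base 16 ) 54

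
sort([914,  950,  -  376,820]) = [ - 376,820,914,950] 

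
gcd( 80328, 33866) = 2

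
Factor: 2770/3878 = 5/7 = 5^1*7^( - 1) 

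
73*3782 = 276086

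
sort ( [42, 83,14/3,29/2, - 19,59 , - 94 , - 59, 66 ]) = [-94, - 59, - 19,14/3,29/2,42, 59,66,83 ]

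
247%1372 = 247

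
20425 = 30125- 9700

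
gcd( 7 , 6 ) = 1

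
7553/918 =8 + 209/918=8.23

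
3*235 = 705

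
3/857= 3/857 = 0.00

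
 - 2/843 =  - 2/843 = -  0.00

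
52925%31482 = 21443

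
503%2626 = 503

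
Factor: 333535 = 5^1 * 41^1*1627^1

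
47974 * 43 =2062882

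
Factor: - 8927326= - 2^1 *4463663^1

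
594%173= 75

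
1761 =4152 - 2391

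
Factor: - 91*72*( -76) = 2^5*3^2*7^1*13^1*19^1  =  497952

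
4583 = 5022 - 439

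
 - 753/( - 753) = 1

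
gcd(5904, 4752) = 144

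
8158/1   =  8158 =8158.00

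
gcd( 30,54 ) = 6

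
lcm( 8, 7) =56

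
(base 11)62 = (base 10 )68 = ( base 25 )2I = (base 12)58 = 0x44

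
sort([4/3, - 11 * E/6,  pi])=[  -  11*E/6,4/3,  pi]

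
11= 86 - 75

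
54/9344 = 27/4672 = 0.01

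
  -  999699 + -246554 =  - 1246253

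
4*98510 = 394040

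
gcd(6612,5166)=6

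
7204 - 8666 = - 1462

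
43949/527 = 43949/527 = 83.39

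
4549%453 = 19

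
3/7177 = 3/7177 = 0.00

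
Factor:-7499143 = -311^1* 24113^1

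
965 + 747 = 1712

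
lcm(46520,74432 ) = 372160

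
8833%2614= 991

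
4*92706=370824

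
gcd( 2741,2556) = 1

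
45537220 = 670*67966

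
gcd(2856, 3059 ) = 7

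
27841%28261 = 27841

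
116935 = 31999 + 84936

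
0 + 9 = 9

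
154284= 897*172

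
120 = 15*8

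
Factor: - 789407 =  - 789407^1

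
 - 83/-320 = 83/320 = 0.26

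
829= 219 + 610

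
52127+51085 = 103212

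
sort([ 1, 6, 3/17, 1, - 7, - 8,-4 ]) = [ - 8,  -  7, - 4,3/17, 1, 1, 6] 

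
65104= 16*4069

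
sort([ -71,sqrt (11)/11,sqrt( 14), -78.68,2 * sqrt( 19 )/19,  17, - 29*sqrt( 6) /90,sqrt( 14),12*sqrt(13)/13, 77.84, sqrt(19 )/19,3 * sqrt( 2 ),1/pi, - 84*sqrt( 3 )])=[ - 84*sqrt(3 ), - 78.68,  -  71,- 29*sqrt (6 )/90,sqrt( 19)/19, sqrt( 11 ) /11 , 1/pi, 2 * sqrt( 19 ) /19,12*sqrt(13)/13,sqrt( 14 ), sqrt( 14),3 * sqrt( 2),17,77.84]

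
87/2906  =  87/2906 = 0.03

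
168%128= 40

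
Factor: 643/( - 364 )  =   - 2^( - 2 )*7^( - 1)*13^( - 1)*643^1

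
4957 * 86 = 426302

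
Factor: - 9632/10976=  - 7^( - 2) * 43^1= - 43/49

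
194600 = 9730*20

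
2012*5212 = 10486544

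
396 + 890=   1286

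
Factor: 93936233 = 93936233^1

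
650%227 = 196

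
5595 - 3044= 2551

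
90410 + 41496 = 131906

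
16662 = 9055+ 7607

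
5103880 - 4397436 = 706444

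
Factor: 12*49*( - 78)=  - 2^3*3^2*7^2*13^1  =  -45864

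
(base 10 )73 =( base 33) 27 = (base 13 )58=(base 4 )1021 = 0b1001001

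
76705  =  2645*29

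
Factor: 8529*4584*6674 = 2^4* 3^2*47^1*71^1 * 191^1*2843^1 = 260932950864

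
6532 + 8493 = 15025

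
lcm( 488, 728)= 44408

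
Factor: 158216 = 2^3*19777^1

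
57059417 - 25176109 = 31883308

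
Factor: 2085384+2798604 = 2^2*3^1*19^1*31^1  *  691^1 = 4883988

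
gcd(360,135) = 45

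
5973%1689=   906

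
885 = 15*59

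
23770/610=38  +  59/61  =  38.97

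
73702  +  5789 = 79491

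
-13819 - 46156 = -59975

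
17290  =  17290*1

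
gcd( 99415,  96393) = 1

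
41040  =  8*5130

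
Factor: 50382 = 2^1 * 3^4*311^1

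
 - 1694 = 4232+  -  5926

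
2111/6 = 351+5/6=351.83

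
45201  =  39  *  1159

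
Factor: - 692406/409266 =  - 3^( - 1)*53^( - 1)*269^1 = - 269/159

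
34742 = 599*58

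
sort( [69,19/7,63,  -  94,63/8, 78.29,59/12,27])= [-94,19/7,59/12,63/8, 27,63, 69,78.29]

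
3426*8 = 27408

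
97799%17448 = 10559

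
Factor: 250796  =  2^2 * 7^1*13^2*53^1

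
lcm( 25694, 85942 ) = 2492318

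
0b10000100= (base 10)132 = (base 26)52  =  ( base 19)6I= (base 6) 340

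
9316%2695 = 1231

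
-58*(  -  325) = 18850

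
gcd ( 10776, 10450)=2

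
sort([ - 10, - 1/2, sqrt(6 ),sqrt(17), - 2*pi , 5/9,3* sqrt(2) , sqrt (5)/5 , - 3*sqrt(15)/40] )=[ - 10, - 2*pi, - 1/2 , - 3* sqrt( 15 )/40,  sqrt(5 ) /5  ,  5/9,sqrt( 6 ),sqrt(17),3*sqrt( 2) ]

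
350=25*14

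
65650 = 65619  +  31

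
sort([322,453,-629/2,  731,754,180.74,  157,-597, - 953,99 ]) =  [-953, - 597, - 629/2, 99,157 , 180.74,322, 453,731,754] 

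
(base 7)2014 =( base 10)697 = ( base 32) lp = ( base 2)1010111001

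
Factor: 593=593^1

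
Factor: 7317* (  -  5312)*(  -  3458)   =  2^7*3^3*7^1*13^1 * 19^1 * 83^1*271^1  =  134405212032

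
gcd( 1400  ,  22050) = 350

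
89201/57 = 1564 + 53/57 = 1564.93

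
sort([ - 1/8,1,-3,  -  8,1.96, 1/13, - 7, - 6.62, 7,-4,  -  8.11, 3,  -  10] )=[-10, - 8.11,-8, - 7, - 6.62 , - 4,-3, - 1/8, 1/13,1,1.96,  3, 7 ]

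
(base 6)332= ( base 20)68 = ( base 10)128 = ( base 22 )5i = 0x80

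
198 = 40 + 158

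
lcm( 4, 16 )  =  16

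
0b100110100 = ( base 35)8s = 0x134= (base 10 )308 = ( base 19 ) G4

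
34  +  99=133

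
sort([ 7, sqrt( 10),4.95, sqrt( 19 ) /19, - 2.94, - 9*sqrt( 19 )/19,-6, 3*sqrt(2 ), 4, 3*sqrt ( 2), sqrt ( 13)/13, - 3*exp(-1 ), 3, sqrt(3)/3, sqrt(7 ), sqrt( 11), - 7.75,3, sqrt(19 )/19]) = [-7.75,-6,  -  2.94, - 9*sqrt ( 19)/19, - 3*exp( - 1),sqrt( 19) /19, sqrt(19 ) /19,  sqrt( 13 )/13,sqrt(3)/3, sqrt(7), 3, 3, sqrt( 10 ), sqrt ( 11 ), 4,3*sqrt( 2), 3* sqrt( 2), 4.95, 7]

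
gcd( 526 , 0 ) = 526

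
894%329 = 236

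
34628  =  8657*4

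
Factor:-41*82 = - 3362=- 2^1 * 41^2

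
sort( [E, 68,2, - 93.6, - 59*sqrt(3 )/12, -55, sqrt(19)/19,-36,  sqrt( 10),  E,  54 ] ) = [-93.6, - 55, - 36, - 59*sqrt (3 ) /12,sqrt( 19 )/19, 2,E, E,  sqrt( 10),54,68 ] 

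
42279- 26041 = 16238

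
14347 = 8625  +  5722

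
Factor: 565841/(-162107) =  - 11^( - 1)*37^1*41^1*373^1*14737^( - 1 ) 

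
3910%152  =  110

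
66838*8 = 534704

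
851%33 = 26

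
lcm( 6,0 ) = 0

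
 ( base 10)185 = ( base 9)225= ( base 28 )6h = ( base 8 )271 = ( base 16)B9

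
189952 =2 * 94976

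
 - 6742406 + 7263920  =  521514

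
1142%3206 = 1142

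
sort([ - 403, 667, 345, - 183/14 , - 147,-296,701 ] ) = [ - 403,  -  296, - 147, - 183/14,345, 667,701] 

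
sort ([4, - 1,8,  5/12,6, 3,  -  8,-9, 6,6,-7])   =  [ - 9,-8, - 7, - 1, 5/12,3, 4, 6,6, 6,8]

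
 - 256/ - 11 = 23 + 3/11= 23.27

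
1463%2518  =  1463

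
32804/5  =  32804/5 = 6560.80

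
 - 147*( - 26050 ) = 3829350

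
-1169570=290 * (-4033)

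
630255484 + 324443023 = 954698507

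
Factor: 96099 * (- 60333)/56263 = -5797940967/56263= - 3^2*7^1*13^2*17^1* 103^1*311^1*56263^(-1)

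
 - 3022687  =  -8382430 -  - 5359743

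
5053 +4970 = 10023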